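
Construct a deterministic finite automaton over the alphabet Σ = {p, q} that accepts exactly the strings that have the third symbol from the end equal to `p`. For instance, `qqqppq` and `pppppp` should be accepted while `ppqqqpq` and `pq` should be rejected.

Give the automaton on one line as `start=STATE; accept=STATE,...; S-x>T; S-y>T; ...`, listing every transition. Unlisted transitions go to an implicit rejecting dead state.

Because acceptance depends on a position counted from the end, the machine has to buffer the most recent 3 symbols. Make each state the string of the last up-to-3 symbols read; on input `x` shift the window left and append `x`. Accept when the buffered window has length 3 and begins with `p`.
A 15-state machine:
          p    q  
>  S0     S1   S2 
   S1     S3   S4 
   S2     S5   S6 
   S3     S7   S8 
   S4     S9  S10 
   S5    S11  S12 
   S6    S13  S14 
 * S7     S7   S8 
 * S8     S9  S10 
 * S9    S11  S12 
 * S10   S13  S14 
   S11    S7   S8 
   S12    S9  S10 
   S13   S11  S12 
   S14   S13  S14 
(> = start, * = accepting)

start=S0; accept=S7,S8,S9,S10; S0-p>S1; S0-q>S2; S1-p>S3; S1-q>S4; S2-p>S5; S2-q>S6; S3-p>S7; S3-q>S8; S4-p>S9; S4-q>S10; S5-p>S11; S5-q>S12; S6-p>S13; S6-q>S14; S7-p>S7; S7-q>S8; S8-p>S9; S8-q>S10; S9-p>S11; S9-q>S12; S10-p>S13; S10-q>S14; S11-p>S7; S11-q>S8; S12-p>S9; S12-q>S10; S13-p>S11; S13-q>S12; S14-p>S13; S14-q>S14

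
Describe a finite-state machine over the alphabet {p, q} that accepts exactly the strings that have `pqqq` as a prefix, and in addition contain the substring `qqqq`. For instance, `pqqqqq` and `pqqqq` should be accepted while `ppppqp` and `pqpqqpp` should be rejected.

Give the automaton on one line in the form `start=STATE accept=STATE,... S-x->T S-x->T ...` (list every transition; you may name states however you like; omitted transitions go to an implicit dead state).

Handle the two conditions separately and then intersect. The first has 6 states tracking whether the input so far still matches the prefix `pqqq`; the second has 5 states tracking whether and how much of `qqqq` has been seen. A product state is a pair (one from each), accepting exactly when both do.
       p  q 
>  A   B  C 
   B   D  E 
   C   D  F 
   D   D  C 
   E   D  G 
   F   D  H 
   G   D  I 
   H   D  J 
   I   K  L 
   J   J  J 
   K   K  M 
 * L   L  L 
   M   K  N 
   N   K  I 
(> = start, * = accepting)

start=A accept=L A-p->B A-q->C B-p->D B-q->E C-p->D C-q->F D-p->D D-q->C E-p->D E-q->G F-p->D F-q->H G-p->D G-q->I H-p->D H-q->J I-p->K I-q->L J-p->J J-q->J K-p->K K-q->M L-p->L L-q->L M-p->K M-q->N N-p->K N-q->I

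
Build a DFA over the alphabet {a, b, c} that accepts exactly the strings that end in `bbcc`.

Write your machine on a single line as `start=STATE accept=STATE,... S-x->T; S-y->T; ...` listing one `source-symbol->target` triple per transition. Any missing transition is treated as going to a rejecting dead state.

Let each state record the length of the longest suffix of the input read so far that is also a prefix of `bbcc`. q1 means the last symbol is `b`; q2 means the last 2 symbols are `bb`; q3 means the last 3 symbols are `bbc`; q4 means the last 4 symbols are `bbcc`. Accept only at q4, where the string currently ends in `bbcc`.
With 5 states:
        a   b   c  
>  q0   q0  q1  q0 
   q1   q0  q2  q0 
   q2   q0  q2  q3 
   q3   q0  q1  q4 
 * q4   q0  q1  q0 
(> = start, * = accepting)

start=q0; accept=q4; q0-a->q0; q0-b->q1; q0-c->q0; q1-a->q0; q1-b->q2; q1-c->q0; q2-a->q0; q2-b->q2; q2-c->q3; q3-a->q0; q3-b->q1; q3-c->q4; q4-a->q0; q4-b->q1; q4-c->q0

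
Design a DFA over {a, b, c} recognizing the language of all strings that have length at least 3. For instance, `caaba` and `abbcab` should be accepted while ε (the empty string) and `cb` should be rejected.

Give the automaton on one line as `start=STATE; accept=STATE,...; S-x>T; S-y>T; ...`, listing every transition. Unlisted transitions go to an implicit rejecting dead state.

start=q0; accept=q3,q4; q0-a>q1; q0-b>q1; q0-c>q1; q1-a>q2; q1-b>q2; q1-c>q2; q2-a>q3; q2-b>q3; q2-c>q3; q3-a>q4; q3-b>q4; q3-c>q4; q4-a>q4; q4-b>q4; q4-c>q4

We only need to distinguish lengths 0, 1, …, 3, and '>3'. Chain q0 → q1 → q2 → q3 → q4 on every symbol, with q4 looping. Accepting states: {q3, q4}.
A 5-state machine:
        a   b   c  
>  q0   q1  q1  q1 
   q1   q2  q2  q2 
   q2   q3  q3  q3 
 * q3   q4  q4  q4 
 * q4   q4  q4  q4 
(> = start, * = accepting)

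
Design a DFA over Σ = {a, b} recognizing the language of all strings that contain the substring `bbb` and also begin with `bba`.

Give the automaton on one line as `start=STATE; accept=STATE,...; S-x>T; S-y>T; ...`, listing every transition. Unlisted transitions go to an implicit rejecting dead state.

start=S0; accept=S7; S0-a>S1; S0-b>S2; S1-a>S1; S1-b>S1; S2-a>S1; S2-b>S3; S3-a>S4; S3-b>S1; S4-a>S4; S4-b>S5; S5-a>S4; S5-b>S6; S6-a>S4; S6-b>S7; S7-a>S7; S7-b>S7

Build one automaton per condition and run them in lockstep. One (4 states) tracks whether and how much of `bbb` has been seen; the other (5 states) tracks whether the input so far still matches the prefix `bba`. Each combined state is a pair, one component from each; accept when both components accept. Minimizing collapses redundant product states.
An 8-state machine:
        a   b  
>  S0   S1  S2 
   S1   S1  S1 
   S2   S1  S3 
   S3   S4  S1 
   S4   S4  S5 
   S5   S4  S6 
   S6   S4  S7 
 * S7   S7  S7 
(> = start, * = accepting)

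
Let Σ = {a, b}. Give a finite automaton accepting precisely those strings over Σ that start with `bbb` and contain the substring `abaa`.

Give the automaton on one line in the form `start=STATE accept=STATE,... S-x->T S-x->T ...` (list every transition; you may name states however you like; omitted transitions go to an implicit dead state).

Build one automaton per condition and run them in lockstep. One (5 states) tracks whether the input so far still matches the prefix `bbb`; the other (5 states) tracks whether and how much of `abaa` has been seen. Each combined state is a pair, one component from each; accept when both components accept. Equivalent product states are then merged.
With 9 states:
        a   b  
>  s0   s1  s2 
   s1   s1  s1 
   s2   s1  s3 
   s3   s1  s4 
   s4   s5  s4 
   s5   s5  s6 
   s6   s7  s4 
   s7   s8  s6 
 * s8   s8  s8 
(> = start, * = accepting)

start=s0 accept=s8 s0-a->s1 s0-b->s2 s1-a->s1 s1-b->s1 s2-a->s1 s2-b->s3 s3-a->s1 s3-b->s4 s4-a->s5 s4-b->s4 s5-a->s5 s5-b->s6 s6-a->s7 s6-b->s4 s7-a->s8 s7-b->s6 s8-a->s8 s8-b->s8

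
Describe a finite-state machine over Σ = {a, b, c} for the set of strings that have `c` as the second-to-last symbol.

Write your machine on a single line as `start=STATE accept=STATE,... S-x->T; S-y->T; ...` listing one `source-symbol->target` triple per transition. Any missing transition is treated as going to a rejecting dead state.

A DFA must remember the last 2 symbols (since which symbol is second-to-last isn't known until the input ends). Use one state per possible window of the last ≤2 symbols; accept from those whose window starts with `c`.
With 13 states:
          a    b    c  
>  q0     q1   q2   q3 
   q1     q4   q5   q6 
   q2     q7   q8   q9 
   q3    q10  q11  q12 
   q4     q4   q5   q6 
   q5     q7   q8   q9 
   q6    q10  q11  q12 
   q7     q4   q5   q6 
   q8     q7   q8   q9 
   q9    q10  q11  q12 
 * q10    q4   q5   q6 
 * q11    q7   q8   q9 
 * q12   q10  q11  q12 
(> = start, * = accepting)

start=q0; accept=q10,q11,q12; q0-a->q1; q0-b->q2; q0-c->q3; q1-a->q4; q1-b->q5; q1-c->q6; q2-a->q7; q2-b->q8; q2-c->q9; q3-a->q10; q3-b->q11; q3-c->q12; q4-a->q4; q4-b->q5; q4-c->q6; q5-a->q7; q5-b->q8; q5-c->q9; q6-a->q10; q6-b->q11; q6-c->q12; q7-a->q4; q7-b->q5; q7-c->q6; q8-a->q7; q8-b->q8; q8-c->q9; q9-a->q10; q9-b->q11; q9-c->q12; q10-a->q4; q10-b->q5; q10-c->q6; q11-a->q7; q11-b->q8; q11-c->q9; q12-a->q10; q12-b->q11; q12-c->q12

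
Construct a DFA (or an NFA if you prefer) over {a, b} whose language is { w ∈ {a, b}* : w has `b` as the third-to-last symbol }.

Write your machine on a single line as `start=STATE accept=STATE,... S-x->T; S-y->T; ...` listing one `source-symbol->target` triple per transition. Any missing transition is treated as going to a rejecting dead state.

start=q0; accept=q11,q12,q13,q14; q0-a->q1; q0-b->q2; q1-a->q3; q1-b->q4; q2-a->q5; q2-b->q6; q3-a->q7; q3-b->q8; q4-a->q9; q4-b->q10; q5-a->q11; q5-b->q12; q6-a->q13; q6-b->q14; q7-a->q7; q7-b->q8; q8-a->q9; q8-b->q10; q9-a->q11; q9-b->q12; q10-a->q13; q10-b->q14; q11-a->q7; q11-b->q8; q12-a->q9; q12-b->q10; q13-a->q11; q13-b->q12; q14-a->q13; q14-b->q14

Because acceptance depends on a position counted from the end, the machine has to buffer the most recent 3 symbols. Make each state the string of the last up-to-3 symbols read; on input `x` shift the window left and append `x`. Accept when the buffered window has length 3 and begins with `b`.
          a    b  
>  q0     q1   q2 
   q1     q3   q4 
   q2     q5   q6 
   q3     q7   q8 
   q4     q9  q10 
   q5    q11  q12 
   q6    q13  q14 
   q7     q7   q8 
   q8     q9  q10 
   q9    q11  q12 
   q10   q13  q14 
 * q11    q7   q8 
 * q12    q9  q10 
 * q13   q11  q12 
 * q14   q13  q14 
(> = start, * = accepting)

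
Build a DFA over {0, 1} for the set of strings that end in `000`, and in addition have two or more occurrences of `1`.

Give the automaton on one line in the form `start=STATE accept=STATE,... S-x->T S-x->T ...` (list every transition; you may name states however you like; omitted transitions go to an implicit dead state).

start=q0 accept=q13,q15 q0-0->q1 q0-1->q2 q1-0->q3 q1-1->q2 q2-0->q4 q2-1->q5 q3-0->q6 q3-1->q2 q4-0->q7 q4-1->q5 q5-0->q8 q5-1->q9 q6-0->q6 q6-1->q2 q7-0->q10 q7-1->q5 q8-0->q11 q8-1->q9 q9-0->q12 q9-1->q9 q10-0->q10 q10-1->q5 q11-0->q13 q11-1->q9 q12-0->q14 q12-1->q9 q13-0->q13 q13-1->q9 q14-0->q15 q14-1->q9 q15-0->q15 q15-1->q9

Run two small machines in parallel and take their product. One (4 states) tracks how much of the suffix `000` has currently been matched; the other (4 states) tracks the count of `1`s, saturating at 3. Each combined state is a pair, one component from each; accept when both components accept.
With 16 states:
          0    1  
>  q0     q1   q2 
   q1     q3   q2 
   q2     q4   q5 
   q3     q6   q2 
   q4     q7   q5 
   q5     q8   q9 
   q6     q6   q2 
   q7    q10   q5 
   q8    q11   q9 
   q9    q12   q9 
   q10   q10   q5 
   q11   q13   q9 
   q12   q14   q9 
 * q13   q13   q9 
   q14   q15   q9 
 * q15   q15   q9 
(> = start, * = accepting)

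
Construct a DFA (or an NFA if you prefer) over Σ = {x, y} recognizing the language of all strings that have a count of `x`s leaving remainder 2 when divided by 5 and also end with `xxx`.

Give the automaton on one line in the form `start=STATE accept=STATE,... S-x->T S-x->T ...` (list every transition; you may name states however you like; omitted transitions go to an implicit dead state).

Build one automaton per condition and run them in lockstep. One (5 states) tracks the count of `x`s modulo 5; the other (4 states) tracks how much of the suffix `xxx` has currently been matched. Each combined state is a pair, one component from each; accept when both components accept. Minimizing collapses redundant product states.
An 8-state machine:
        x   y  
>  q0   q1  q0 
   q1   q2  q1 
   q2   q3  q2 
   q3   q4  q3 
   q4   q5  q4 
   q5   q6  q0 
   q6   q7  q1 
 * q7   q3  q2 
(> = start, * = accepting)

start=q0 accept=q7 q0-x->q1 q0-y->q0 q1-x->q2 q1-y->q1 q2-x->q3 q2-y->q2 q3-x->q4 q3-y->q3 q4-x->q5 q4-y->q4 q5-x->q6 q5-y->q0 q6-x->q7 q6-y->q1 q7-x->q3 q7-y->q2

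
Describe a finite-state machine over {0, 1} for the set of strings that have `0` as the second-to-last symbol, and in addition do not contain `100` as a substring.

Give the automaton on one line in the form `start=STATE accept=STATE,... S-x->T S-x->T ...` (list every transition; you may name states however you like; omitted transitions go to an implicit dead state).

Handle the two conditions separately and then intersect. The first has 7 states tracking the last 2 symbols read; the second has 4 states tracking partial matches of the forbidden pattern `100`. A product state is a pair (one from each), accepting exactly when both do. After merging equivalent states the machine shrinks.
7 states suffice.
       0  1 
>  A   B  C 
   B   D  E 
   C   F  C 
 * D   D  E 
 * E   F  C 
   F   G  E 
   G   G  G 
(> = start, * = accepting)

start=A accept=D,E A-0->B A-1->C B-0->D B-1->E C-0->F C-1->C D-0->D D-1->E E-0->F E-1->C F-0->G F-1->E G-0->G G-1->G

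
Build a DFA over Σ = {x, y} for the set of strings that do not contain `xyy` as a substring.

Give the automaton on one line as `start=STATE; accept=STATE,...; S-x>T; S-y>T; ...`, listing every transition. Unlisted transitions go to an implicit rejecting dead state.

This is the complement of 'contains `xyy`'. Use the same substring-matching states — A through D holding how much of `xyy` has just been matched — but flip the accepting set: everything except the trap D accepts.
       x  y 
>* A   B  A 
 * B   B  C 
 * C   B  D 
   D   D  D 
(> = start, * = accepting)

start=A; accept=A,B,C; A-x>B; A-y>A; B-x>B; B-y>C; C-x>B; C-y>D; D-x>D; D-y>D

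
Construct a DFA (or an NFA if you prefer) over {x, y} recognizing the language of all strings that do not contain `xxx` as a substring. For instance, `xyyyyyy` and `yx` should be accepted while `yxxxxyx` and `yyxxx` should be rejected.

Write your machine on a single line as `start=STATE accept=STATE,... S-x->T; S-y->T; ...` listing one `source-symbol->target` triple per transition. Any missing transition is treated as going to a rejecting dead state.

This is the complement of 'contains `xxx`'. Use the same substring-matching states — q0 through q3 holding how much of `xxx` has just been matched — but flip the accepting set: everything except the trap q3 accepts.
With 4 states:
        x   y  
>* q0   q1  q0 
 * q1   q2  q0 
 * q2   q3  q0 
   q3   q3  q3 
(> = start, * = accepting)

start=q0; accept=q0,q1,q2; q0-x->q1; q0-y->q0; q1-x->q2; q1-y->q0; q2-x->q3; q2-y->q0; q3-x->q3; q3-y->q3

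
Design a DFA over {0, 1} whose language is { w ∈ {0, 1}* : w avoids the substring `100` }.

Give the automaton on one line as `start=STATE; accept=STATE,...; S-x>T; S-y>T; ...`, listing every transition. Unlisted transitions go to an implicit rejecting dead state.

This is the complement of 'contains `100`'. Use the same substring-matching states — S0 through S3 holding how much of `100` has just been matched — but flip the accepting set: everything except the trap S3 accepts.
        0   1  
>* S0   S0  S1 
 * S1   S2  S1 
 * S2   S3  S1 
   S3   S3  S3 
(> = start, * = accepting)

start=S0; accept=S0,S1,S2; S0-0>S0; S0-1>S1; S1-0>S2; S1-1>S1; S2-0>S3; S2-1>S1; S3-0>S3; S3-1>S3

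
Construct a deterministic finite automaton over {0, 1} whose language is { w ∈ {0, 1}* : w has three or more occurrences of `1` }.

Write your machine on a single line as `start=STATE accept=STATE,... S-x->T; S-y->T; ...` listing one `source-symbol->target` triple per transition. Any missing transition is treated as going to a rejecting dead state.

Only the number of `1`s matters, and only up to 4. Make a chain q0 → q1 → q2 → q3 → q4 advanced by each `1` (with q4 absorbing); every other symbol self-loops. The accepting set is {q3, q4}.
        0   1  
>  q0   q0  q1 
   q1   q1  q2 
   q2   q2  q3 
 * q3   q3  q4 
 * q4   q4  q4 
(> = start, * = accepting)

start=q0; accept=q3,q4; q0-0->q0; q0-1->q1; q1-0->q1; q1-1->q2; q2-0->q2; q2-1->q3; q3-0->q3; q3-1->q4; q4-0->q4; q4-1->q4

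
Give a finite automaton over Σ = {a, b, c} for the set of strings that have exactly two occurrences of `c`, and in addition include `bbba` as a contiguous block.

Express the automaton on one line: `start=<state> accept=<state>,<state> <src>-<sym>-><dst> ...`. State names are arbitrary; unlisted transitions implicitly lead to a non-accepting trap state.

Run two small machines in parallel and take their product. The first has 4 states tracking the count of `c`s, saturating at 3; the second has 5 states tracking whether and how much of `bbba` has been seen. A product state is a pair (one from each), accepting exactly when both do. Minimizing collapses redundant product states.
With 16 states:
          a    b    c  
>  q0     q0   q1   q2 
   q1     q0   q3   q2 
   q2     q2   q4   q5 
   q3     q0   q6   q2 
   q4     q2   q7   q5 
   q5     q5   q8   q9 
   q6    q10   q6   q2 
   q7     q2  q11   q5 
   q8     q5  q12   q9 
   q9     q9   q9   q9 
   q10   q10  q10  q13 
   q11   q13  q11   q5 
   q12    q5  q14   q9 
   q13   q13  q13  q15 
   q14   q15  q14   q9 
 * q15   q15  q15   q9 
(> = start, * = accepting)

start=q0 accept=q15 q0-a->q0 q0-b->q1 q0-c->q2 q1-a->q0 q1-b->q3 q1-c->q2 q2-a->q2 q2-b->q4 q2-c->q5 q3-a->q0 q3-b->q6 q3-c->q2 q4-a->q2 q4-b->q7 q4-c->q5 q5-a->q5 q5-b->q8 q5-c->q9 q6-a->q10 q6-b->q6 q6-c->q2 q7-a->q2 q7-b->q11 q7-c->q5 q8-a->q5 q8-b->q12 q8-c->q9 q9-a->q9 q9-b->q9 q9-c->q9 q10-a->q10 q10-b->q10 q10-c->q13 q11-a->q13 q11-b->q11 q11-c->q5 q12-a->q5 q12-b->q14 q12-c->q9 q13-a->q13 q13-b->q13 q13-c->q15 q14-a->q15 q14-b->q14 q14-c->q9 q15-a->q15 q15-b->q15 q15-c->q9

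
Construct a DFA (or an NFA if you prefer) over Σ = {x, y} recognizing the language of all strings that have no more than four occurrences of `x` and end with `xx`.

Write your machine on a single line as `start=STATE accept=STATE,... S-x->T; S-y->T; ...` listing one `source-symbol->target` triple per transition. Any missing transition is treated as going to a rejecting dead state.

Build one automaton per condition and run them in lockstep. One (6 states) tracks the count of `x`s, saturating at 5; the other (3 states) tracks how much of the suffix `xx` has currently been matched. Each combined state is a pair, one component from each; accept when both components accept. After merging equivalent states the machine shrinks.
10 states suffice.
        x   y  
>  s0   s1  s0 
   s1   s2  s3 
 * s2   s4  s5 
   s3   s6  s3 
 * s4   s7  s8 
   s5   s9  s5 
   s6   s4  s5 
 * s7   s8  s8 
   s8   s8  s8 
   s9   s7  s8 
(> = start, * = accepting)

start=s0; accept=s2,s4,s7; s0-x->s1; s0-y->s0; s1-x->s2; s1-y->s3; s2-x->s4; s2-y->s5; s3-x->s6; s3-y->s3; s4-x->s7; s4-y->s8; s5-x->s9; s5-y->s5; s6-x->s4; s6-y->s5; s7-x->s8; s7-y->s8; s8-x->s8; s8-y->s8; s9-x->s7; s9-y->s8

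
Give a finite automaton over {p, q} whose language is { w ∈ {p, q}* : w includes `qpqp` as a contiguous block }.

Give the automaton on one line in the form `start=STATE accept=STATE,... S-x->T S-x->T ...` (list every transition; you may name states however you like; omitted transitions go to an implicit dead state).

States s0..s3 record the length of the longest prefix of `qpqp` that matches the current input suffix. Reaching s4 means `qpqp` has been seen, and we stay there forever. Accept from s4.
5 states suffice.
        p   q  
>  s0   s0  s1 
   s1   s2  s1 
   s2   s0  s3 
   s3   s4  s1 
 * s4   s4  s4 
(> = start, * = accepting)

start=s0 accept=s4 s0-p->s0 s0-q->s1 s1-p->s2 s1-q->s1 s2-p->s0 s2-q->s3 s3-p->s4 s3-q->s1 s4-p->s4 s4-q->s4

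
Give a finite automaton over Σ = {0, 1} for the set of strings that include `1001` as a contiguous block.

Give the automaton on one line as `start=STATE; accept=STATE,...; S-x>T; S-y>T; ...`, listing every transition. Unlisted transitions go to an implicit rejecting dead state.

start=S0; accept=S4; S0-0>S0; S0-1>S1; S1-0>S2; S1-1>S1; S2-0>S3; S2-1>S1; S3-0>S0; S3-1>S4; S4-0>S4; S4-1>S4

States S0..S3 record the length of the longest prefix of `1001` that matches the current input suffix. Reaching S4 means `1001` has been seen, and we stay there forever. Accept from S4.
        0   1  
>  S0   S0  S1 
   S1   S2  S1 
   S2   S3  S1 
   S3   S0  S4 
 * S4   S4  S4 
(> = start, * = accepting)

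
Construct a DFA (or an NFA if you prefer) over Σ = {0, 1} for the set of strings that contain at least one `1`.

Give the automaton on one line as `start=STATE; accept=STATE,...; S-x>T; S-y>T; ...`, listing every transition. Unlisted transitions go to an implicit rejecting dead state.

start=q0; accept=q1,q2; q0-0>q0; q0-1>q1; q1-0>q1; q1-1>q2; q2-0>q2; q2-1>q2

Count `1`s, saturating at 2: state q0 means no `1` yet, q1 means one `1` seen, q2 means more than one. Each `1` increments (capped at q2); other symbols loop. Accept from {q1, q2}.
A 3-state machine:
        0   1  
>  q0   q0  q1 
 * q1   q1  q2 
 * q2   q2  q2 
(> = start, * = accepting)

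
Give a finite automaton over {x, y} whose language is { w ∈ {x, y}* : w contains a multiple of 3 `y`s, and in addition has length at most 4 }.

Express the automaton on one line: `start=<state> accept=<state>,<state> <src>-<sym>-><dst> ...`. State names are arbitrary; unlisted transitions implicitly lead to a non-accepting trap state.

start=A accept=A,B,D,G,J A-x->B A-y->C B-x->D B-y->E C-x->E C-y->F D-x->G D-y->H E-x->H E-y->I F-x->I F-y->G G-x->J G-y->K H-x->K H-y->L I-x->L I-y->J J-x->M J-y->N K-x->N K-y->O L-x->O L-y->M M-x->M M-y->N N-x->N N-y->O O-x->O O-y->M

Run two small machines in parallel and take their product. One (3 states) tracks the count of `y`s modulo 3; the other (6 states) tracks the input length, saturating at 5. Each combined state is a pair, one component from each; accept when both components accept.
With 15 states:
       x  y 
>* A   B  C 
 * B   D  E 
   C   E  F 
 * D   G  H 
   E   H  I 
   F   I  G 
 * G   J  K 
   H   K  L 
   I   L  J 
 * J   M  N 
   K   N  O 
   L   O  M 
   M   M  N 
   N   N  O 
   O   O  M 
(> = start, * = accepting)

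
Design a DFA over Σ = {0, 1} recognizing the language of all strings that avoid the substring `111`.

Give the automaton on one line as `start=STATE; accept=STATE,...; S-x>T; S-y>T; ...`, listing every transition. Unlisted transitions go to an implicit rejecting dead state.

Track partial matches of the forbidden pattern `111`. State s3 is a dead state reached once `111` has occurred; every other state accepts. s0 means no part of `111` is currently matched.
A 4-state machine:
        0   1  
>* s0   s0  s1 
 * s1   s0  s2 
 * s2   s0  s3 
   s3   s3  s3 
(> = start, * = accepting)

start=s0; accept=s0,s1,s2; s0-0>s0; s0-1>s1; s1-0>s0; s1-1>s2; s2-0>s0; s2-1>s3; s3-0>s3; s3-1>s3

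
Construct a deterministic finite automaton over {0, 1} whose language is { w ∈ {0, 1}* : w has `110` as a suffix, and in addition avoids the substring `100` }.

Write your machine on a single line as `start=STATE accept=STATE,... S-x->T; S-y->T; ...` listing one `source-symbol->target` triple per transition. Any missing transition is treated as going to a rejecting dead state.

start=q0; accept=q5; q0-0->q0; q0-1->q1; q1-0->q2; q1-1->q3; q2-0->q4; q2-1->q1; q3-0->q5; q3-1->q3; q4-0->q4; q4-1->q4; q5-0->q4; q5-1->q1

Run two small machines in parallel and take their product. One (4 states) tracks how much of the suffix `110` has currently been matched; the other (4 states) tracks partial matches of the forbidden pattern `100`. Each combined state is a pair, one component from each; accept when both components accept. Minimizing collapses redundant product states.
6 states suffice.
        0   1  
>  q0   q0  q1 
   q1   q2  q3 
   q2   q4  q1 
   q3   q5  q3 
   q4   q4  q4 
 * q5   q4  q1 
(> = start, * = accepting)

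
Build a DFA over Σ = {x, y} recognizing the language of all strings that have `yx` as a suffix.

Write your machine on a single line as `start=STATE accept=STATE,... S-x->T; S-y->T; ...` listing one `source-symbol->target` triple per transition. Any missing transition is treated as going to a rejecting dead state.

Let each state record the length of the longest suffix of the input read so far that is also a prefix of `yx`. s1 means the last symbol is `y`; s2 means the last 2 symbols are `yx`. Accept only at s2, where the string currently ends in `yx`.
        x   y  
>  s0   s0  s1 
   s1   s2  s1 
 * s2   s0  s1 
(> = start, * = accepting)

start=s0; accept=s2; s0-x->s0; s0-y->s1; s1-x->s2; s1-y->s1; s2-x->s0; s2-y->s1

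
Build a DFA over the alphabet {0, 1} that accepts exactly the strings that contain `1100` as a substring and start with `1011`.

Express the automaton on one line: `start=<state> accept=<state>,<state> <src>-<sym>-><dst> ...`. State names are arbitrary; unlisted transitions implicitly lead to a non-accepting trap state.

start=S0 accept=S7 S0-0->S1 S0-1->S2 S1-0->S1 S1-1->S1 S2-0->S3 S2-1->S1 S3-0->S1 S3-1->S4 S4-0->S1 S4-1->S5 S5-0->S6 S5-1->S5 S6-0->S7 S6-1->S8 S7-0->S7 S7-1->S7 S8-0->S9 S8-1->S5 S9-0->S9 S9-1->S8

Run two small machines in parallel and take their product. The first has 5 states tracking whether and how much of `1100` has been seen; the second has 6 states tracking whether the input so far still matches the prefix `1011`. A product state is a pair (one from each), accepting exactly when both do. Equivalent product states are then merged.
A 10-state machine:
        0   1  
>  S0   S1  S2 
   S1   S1  S1 
   S2   S3  S1 
   S3   S1  S4 
   S4   S1  S5 
   S5   S6  S5 
   S6   S7  S8 
 * S7   S7  S7 
   S8   S9  S5 
   S9   S9  S8 
(> = start, * = accepting)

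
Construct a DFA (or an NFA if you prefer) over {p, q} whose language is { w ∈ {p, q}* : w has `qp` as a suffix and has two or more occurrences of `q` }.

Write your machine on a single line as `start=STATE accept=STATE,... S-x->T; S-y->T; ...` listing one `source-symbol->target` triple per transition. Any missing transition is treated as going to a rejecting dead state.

start=S0; accept=S3; S0-p->S0; S0-q->S1; S1-p->S1; S1-q->S2; S2-p->S3; S2-q->S2; S3-p->S1; S3-q->S2

Handle the two conditions separately and then intersect. The first has 3 states tracking how much of the suffix `qp` has currently been matched; the second has 4 states tracking the count of `q`s, saturating at 3. A product state is a pair (one from each), accepting exactly when both do. After merging equivalent states the machine shrinks.
4 states suffice.
        p   q  
>  S0   S0  S1 
   S1   S1  S2 
   S2   S3  S2 
 * S3   S1  S2 
(> = start, * = accepting)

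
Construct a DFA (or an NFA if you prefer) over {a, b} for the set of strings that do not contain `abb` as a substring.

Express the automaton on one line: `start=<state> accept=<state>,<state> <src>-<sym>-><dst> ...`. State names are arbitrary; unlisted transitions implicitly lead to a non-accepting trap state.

Track partial matches of the forbidden pattern `abb`. State q3 is a dead state reached once `abb` has occurred; every other state accepts. q0 means no part of `abb` is currently matched.
A 4-state machine:
        a   b  
>* q0   q1  q0 
 * q1   q1  q2 
 * q2   q1  q3 
   q3   q3  q3 
(> = start, * = accepting)

start=q0 accept=q0,q1,q2 q0-a->q1 q0-b->q0 q1-a->q1 q1-b->q2 q2-a->q1 q2-b->q3 q3-a->q3 q3-b->q3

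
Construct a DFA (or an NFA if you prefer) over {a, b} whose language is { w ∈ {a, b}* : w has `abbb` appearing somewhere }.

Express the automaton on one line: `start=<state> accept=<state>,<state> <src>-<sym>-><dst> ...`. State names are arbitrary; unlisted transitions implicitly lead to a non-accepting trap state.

Track how much of `abbb` has been matched so far: state S0 is no progress, S4 is the absorbing accept state reached once `abbb` has occurred. Intermediate states record partial matches; on a mismatch, fall back to the longest reusable overlap.
5 states suffice.
        a   b  
>  S0   S1  S0 
   S1   S1  S2 
   S2   S1  S3 
   S3   S1  S4 
 * S4   S4  S4 
(> = start, * = accepting)

start=S0 accept=S4 S0-a->S1 S0-b->S0 S1-a->S1 S1-b->S2 S2-a->S1 S2-b->S3 S3-a->S1 S3-b->S4 S4-a->S4 S4-b->S4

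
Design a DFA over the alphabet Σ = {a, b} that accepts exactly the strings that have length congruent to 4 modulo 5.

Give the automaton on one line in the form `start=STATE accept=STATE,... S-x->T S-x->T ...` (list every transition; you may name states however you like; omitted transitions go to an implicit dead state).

Only the length mod 5 matters, so use a 5-cycle: from any state, every input symbol moves to the next state, wrapping S4 back to S0. Mark S4 accepting.
        a   b  
>  S0   S1  S1 
   S1   S2  S2 
   S2   S3  S3 
   S3   S4  S4 
 * S4   S0  S0 
(> = start, * = accepting)

start=S0 accept=S4 S0-a->S1 S0-b->S1 S1-a->S2 S1-b->S2 S2-a->S3 S2-b->S3 S3-a->S4 S3-b->S4 S4-a->S0 S4-b->S0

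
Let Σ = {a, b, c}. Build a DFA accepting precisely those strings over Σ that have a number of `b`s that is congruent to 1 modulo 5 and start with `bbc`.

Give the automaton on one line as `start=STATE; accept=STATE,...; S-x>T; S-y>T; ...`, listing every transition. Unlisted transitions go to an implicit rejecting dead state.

Build one automaton per condition and run them in lockstep. The first has 5 states tracking the count of `b`s modulo 5; the second has 5 states tracking whether the input so far still matches the prefix `bbc`. A product state is a pair (one from each), accepting exactly when both do. Equivalent product states are then merged.
A 9-state machine:
        a   b   c  
>  s0   s1  s2  s1 
   s1   s1  s1  s1 
   s2   s1  s3  s1 
   s3   s1  s1  s4 
   s4   s4  s5  s4 
   s5   s5  s6  s5 
   s6   s6  s7  s6 
   s7   s7  s8  s7 
 * s8   s8  s4  s8 
(> = start, * = accepting)

start=s0; accept=s8; s0-a>s1; s0-b>s2; s0-c>s1; s1-a>s1; s1-b>s1; s1-c>s1; s2-a>s1; s2-b>s3; s2-c>s1; s3-a>s1; s3-b>s1; s3-c>s4; s4-a>s4; s4-b>s5; s4-c>s4; s5-a>s5; s5-b>s6; s5-c>s5; s6-a>s6; s6-b>s7; s6-c>s6; s7-a>s7; s7-b>s8; s7-c>s7; s8-a>s8; s8-b>s4; s8-c>s8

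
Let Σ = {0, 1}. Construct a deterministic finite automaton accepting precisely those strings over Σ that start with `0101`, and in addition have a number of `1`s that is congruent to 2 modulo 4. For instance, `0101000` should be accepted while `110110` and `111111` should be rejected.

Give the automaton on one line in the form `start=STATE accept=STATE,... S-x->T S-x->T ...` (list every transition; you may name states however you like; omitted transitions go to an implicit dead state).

start=q0 accept=q5 q0-0->q1 q0-1->q2 q1-0->q2 q1-1->q3 q2-0->q2 q2-1->q2 q3-0->q4 q3-1->q2 q4-0->q2 q4-1->q5 q5-0->q5 q5-1->q6 q6-0->q6 q6-1->q7 q7-0->q7 q7-1->q8 q8-0->q8 q8-1->q5

Build one automaton per condition and run them in lockstep. The first has 6 states tracking whether the input so far still matches the prefix `0101`; the second has 4 states tracking the count of `1`s modulo 4. A product state is a pair (one from each), accepting exactly when both do. After merging equivalent states the machine shrinks.
A 9-state machine:
        0   1  
>  q0   q1  q2 
   q1   q2  q3 
   q2   q2  q2 
   q3   q4  q2 
   q4   q2  q5 
 * q5   q5  q6 
   q6   q6  q7 
   q7   q7  q8 
   q8   q8  q5 
(> = start, * = accepting)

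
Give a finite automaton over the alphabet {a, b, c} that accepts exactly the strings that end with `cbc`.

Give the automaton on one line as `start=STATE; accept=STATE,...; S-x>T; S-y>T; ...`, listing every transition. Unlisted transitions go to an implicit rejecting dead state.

start=q0; accept=q3; q0-a>q0; q0-b>q0; q0-c>q1; q1-a>q0; q1-b>q2; q1-c>q1; q2-a>q0; q2-b>q0; q2-c>q3; q3-a>q0; q3-b>q2; q3-c>q1

Remember how much of `cbc` the current input suffix matches. State q0 means no match yet; q1 means the last symbol is `c`; q2 means the last 2 symbols are `cb`; q3 means the last 3 symbols are `cbc`. Only q3 accepts. On a mismatch, fall back to the longest proper suffix that is still a prefix of `cbc`.
4 states suffice.
        a   b   c  
>  q0   q0  q0  q1 
   q1   q0  q2  q1 
   q2   q0  q0  q3 
 * q3   q0  q2  q1 
(> = start, * = accepting)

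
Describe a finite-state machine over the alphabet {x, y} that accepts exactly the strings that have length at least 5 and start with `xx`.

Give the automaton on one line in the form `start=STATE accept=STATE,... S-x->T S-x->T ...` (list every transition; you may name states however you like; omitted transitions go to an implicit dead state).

Build one automaton per condition and run them in lockstep. One (7 states) tracks the input length, saturating at 6; the other (4 states) tracks whether the input so far still matches the prefix `xx`. Each combined state is a pair, one component from each; accept when both components accept. After merging equivalent states the machine shrinks.
        x   y  
>  s0   s1  s2 
   s1   s3  s2 
   s2   s2  s2 
   s3   s4  s4 
   s4   s5  s5 
   s5   s6  s6 
 * s6   s6  s6 
(> = start, * = accepting)

start=s0 accept=s6 s0-x->s1 s0-y->s2 s1-x->s3 s1-y->s2 s2-x->s2 s2-y->s2 s3-x->s4 s3-y->s4 s4-x->s5 s4-y->s5 s5-x->s6 s5-y->s6 s6-x->s6 s6-y->s6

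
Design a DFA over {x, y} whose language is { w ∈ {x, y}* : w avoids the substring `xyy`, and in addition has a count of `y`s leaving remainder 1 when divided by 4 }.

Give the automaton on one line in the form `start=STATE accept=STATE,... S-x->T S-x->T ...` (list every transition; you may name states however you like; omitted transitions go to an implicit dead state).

Run two small machines in parallel and take their product. One (4 states) tracks partial matches of the forbidden pattern `xyy`; the other (4 states) tracks the count of `y`s modulo 4. Each combined state is a pair, one component from each; accept when both components accept.
With 16 states:
          x    y  
>  S0     S1   S2 
   S1     S1   S3 
 * S2     S4   S5 
 * S3     S4   S6 
 * S4     S4   S7 
   S5     S8   S9 
   S6     S6  S10 
   S7     S8  S10 
   S8     S8  S11 
   S9    S12   S0 
   S10   S10  S13 
   S11   S12  S13 
   S12   S12  S14 
   S13   S13  S15 
   S14    S1  S15 
   S15   S15   S6 
(> = start, * = accepting)

start=S0 accept=S2,S3,S4 S0-x->S1 S0-y->S2 S1-x->S1 S1-y->S3 S2-x->S4 S2-y->S5 S3-x->S4 S3-y->S6 S4-x->S4 S4-y->S7 S5-x->S8 S5-y->S9 S6-x->S6 S6-y->S10 S7-x->S8 S7-y->S10 S8-x->S8 S8-y->S11 S9-x->S12 S9-y->S0 S10-x->S10 S10-y->S13 S11-x->S12 S11-y->S13 S12-x->S12 S12-y->S14 S13-x->S13 S13-y->S15 S14-x->S1 S14-y->S15 S15-x->S15 S15-y->S6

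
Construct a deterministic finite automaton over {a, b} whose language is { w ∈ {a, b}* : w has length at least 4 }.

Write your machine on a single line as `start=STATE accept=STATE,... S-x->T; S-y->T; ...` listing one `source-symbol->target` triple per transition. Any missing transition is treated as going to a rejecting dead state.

We only need to distinguish lengths 0, 1, …, 4, and '>4'. Chain q0 → q1 → q2 → q3 → q4 → q5 on every symbol, with q5 looping. Accepting states: {q4, q5}.
6 states suffice.
        a   b  
>  q0   q1  q1 
   q1   q2  q2 
   q2   q3  q3 
   q3   q4  q4 
 * q4   q5  q5 
 * q5   q5  q5 
(> = start, * = accepting)

start=q0; accept=q4,q5; q0-a->q1; q0-b->q1; q1-a->q2; q1-b->q2; q2-a->q3; q2-b->q3; q3-a->q4; q3-b->q4; q4-a->q5; q4-b->q5; q5-a->q5; q5-b->q5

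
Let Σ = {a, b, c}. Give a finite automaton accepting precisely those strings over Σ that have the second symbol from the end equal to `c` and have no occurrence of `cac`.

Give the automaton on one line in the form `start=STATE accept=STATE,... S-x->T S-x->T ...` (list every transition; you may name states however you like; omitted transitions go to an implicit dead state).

Build one automaton per condition and run them in lockstep. One (13 states) tracks the last 2 symbols read; the other (4 states) tracks partial matches of the forbidden pattern `cac`. Each combined state is a pair, one component from each; accept when both components accept. Equivalent product states are then merged.
        a   b   c  
>  s0   s0  s0  s1 
   s1   s2  s3  s4 
 * s2   s0  s0  s5 
 * s3   s0  s0  s1 
 * s4   s2  s3  s4 
   s5   s5  s5  s5 
(> = start, * = accepting)

start=s0 accept=s2,s3,s4 s0-a->s0 s0-b->s0 s0-c->s1 s1-a->s2 s1-b->s3 s1-c->s4 s2-a->s0 s2-b->s0 s2-c->s5 s3-a->s0 s3-b->s0 s3-c->s1 s4-a->s2 s4-b->s3 s4-c->s4 s5-a->s5 s5-b->s5 s5-c->s5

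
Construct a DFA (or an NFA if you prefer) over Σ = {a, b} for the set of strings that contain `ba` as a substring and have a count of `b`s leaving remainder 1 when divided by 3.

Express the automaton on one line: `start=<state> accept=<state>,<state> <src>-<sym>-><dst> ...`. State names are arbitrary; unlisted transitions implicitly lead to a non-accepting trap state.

start=q0 accept=q2 q0-a->q0 q0-b->q1 q1-a->q2 q1-b->q3 q2-a->q2 q2-b->q4 q3-a->q4 q3-b->q5 q4-a->q4 q4-b->q6 q5-a->q6 q5-b->q1 q6-a->q6 q6-b->q2

Handle the two conditions separately and then intersect. The first has 3 states tracking whether and how much of `ba` has been seen; the second has 3 states tracking the count of `b`s modulo 3. A product state is a pair (one from each), accepting exactly when both do.
A 7-state machine:
        a   b  
>  q0   q0  q1 
   q1   q2  q3 
 * q2   q2  q4 
   q3   q4  q5 
   q4   q4  q6 
   q5   q6  q1 
   q6   q6  q2 
(> = start, * = accepting)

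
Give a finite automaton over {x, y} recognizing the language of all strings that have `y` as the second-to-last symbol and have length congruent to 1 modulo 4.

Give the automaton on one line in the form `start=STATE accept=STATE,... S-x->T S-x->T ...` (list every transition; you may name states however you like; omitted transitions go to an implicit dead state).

Build one automaton per condition and run them in lockstep. The first has 7 states tracking the last 2 symbols read; the second has 4 states tracking the input length modulo 4. A product state is a pair (one from each), accepting exactly when both do. Minimizing collapses redundant product states.
A 6-state machine:
        x   y  
>  q0   q1  q1 
   q1   q2  q2 
   q2   q3  q3 
   q3   q0  q4 
   q4   q5  q5 
 * q5   q2  q2 
(> = start, * = accepting)

start=q0 accept=q5 q0-x->q1 q0-y->q1 q1-x->q2 q1-y->q2 q2-x->q3 q2-y->q3 q3-x->q0 q3-y->q4 q4-x->q5 q4-y->q5 q5-x->q2 q5-y->q2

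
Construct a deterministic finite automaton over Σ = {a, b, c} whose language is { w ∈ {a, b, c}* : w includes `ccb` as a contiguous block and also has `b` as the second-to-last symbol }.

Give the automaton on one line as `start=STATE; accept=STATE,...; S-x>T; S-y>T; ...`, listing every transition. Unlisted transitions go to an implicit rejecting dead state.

start=q0; accept=q14,q15,q16; q0-a>q1; q0-b>q2; q0-c>q3; q1-a>q4; q1-b>q5; q1-c>q6; q2-a>q7; q2-b>q8; q2-c>q9; q3-a>q10; q3-b>q11; q3-c>q12; q4-a>q4; q4-b>q5; q4-c>q6; q5-a>q7; q5-b>q8; q5-c>q9; q6-a>q10; q6-b>q11; q6-c>q12; q7-a>q4; q7-b>q5; q7-c>q6; q8-a>q7; q8-b>q8; q8-c>q9; q9-a>q10; q9-b>q11; q9-c>q12; q10-a>q4; q10-b>q5; q10-c>q6; q11-a>q7; q11-b>q8; q11-c>q9; q12-a>q10; q12-b>q13; q12-c>q12; q13-a>q14; q13-b>q15; q13-c>q16; q14-a>q17; q14-b>q18; q14-c>q19; q15-a>q14; q15-b>q15; q15-c>q16; q16-a>q20; q16-b>q13; q16-c>q21; q17-a>q17; q17-b>q18; q17-c>q19; q18-a>q14; q18-b>q15; q18-c>q16; q19-a>q20; q19-b>q13; q19-c>q21; q20-a>q17; q20-b>q18; q20-c>q19; q21-a>q20; q21-b>q13; q21-c>q21

Handle the two conditions separately and then intersect. One (4 states) tracks whether and how much of `ccb` has been seen; the other (13 states) tracks the last 2 symbols read. Each combined state is a pair, one component from each; accept when both components accept.
A 22-state machine:
          a    b    c  
>  q0     q1   q2   q3 
   q1     q4   q5   q6 
   q2     q7   q8   q9 
   q3    q10  q11  q12 
   q4     q4   q5   q6 
   q5     q7   q8   q9 
   q6    q10  q11  q12 
   q7     q4   q5   q6 
   q8     q7   q8   q9 
   q9    q10  q11  q12 
   q10    q4   q5   q6 
   q11    q7   q8   q9 
   q12   q10  q13  q12 
   q13   q14  q15  q16 
 * q14   q17  q18  q19 
 * q15   q14  q15  q16 
 * q16   q20  q13  q21 
   q17   q17  q18  q19 
   q18   q14  q15  q16 
   q19   q20  q13  q21 
   q20   q17  q18  q19 
   q21   q20  q13  q21 
(> = start, * = accepting)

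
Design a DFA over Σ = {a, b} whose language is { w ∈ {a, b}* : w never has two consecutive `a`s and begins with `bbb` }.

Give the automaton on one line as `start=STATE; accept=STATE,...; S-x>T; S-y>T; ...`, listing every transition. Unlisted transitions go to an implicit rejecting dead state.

Build one automaton per condition and run them in lockstep. One (3 states) tracks partial matches of the forbidden pattern `aa`; the other (5 states) tracks whether the input so far still matches the prefix `bbb`. Each combined state is a pair, one component from each; accept when both components accept.
A 9-state machine:
        a   b  
>  q0   q1  q2 
   q1   q3  q4 
   q2   q1  q5 
   q3   q3  q3 
   q4   q1  q4 
   q5   q1  q6 
 * q6   q7  q6 
 * q7   q8  q6 
   q8   q8  q8 
(> = start, * = accepting)

start=q0; accept=q6,q7; q0-a>q1; q0-b>q2; q1-a>q3; q1-b>q4; q2-a>q1; q2-b>q5; q3-a>q3; q3-b>q3; q4-a>q1; q4-b>q4; q5-a>q1; q5-b>q6; q6-a>q7; q6-b>q6; q7-a>q8; q7-b>q6; q8-a>q8; q8-b>q8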